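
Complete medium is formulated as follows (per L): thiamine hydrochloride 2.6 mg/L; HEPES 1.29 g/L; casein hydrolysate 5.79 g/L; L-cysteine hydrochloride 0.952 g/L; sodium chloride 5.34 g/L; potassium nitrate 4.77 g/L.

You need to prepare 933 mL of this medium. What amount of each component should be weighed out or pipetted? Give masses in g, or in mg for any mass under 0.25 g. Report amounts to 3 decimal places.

thiamine hydrochloride 2.426 mg; HEPES 1.204 g; casein hydrolysate 5.402 g; L-cysteine hydrochloride 0.888 g; sodium chloride 4.982 g; potassium nitrate 4.450 g

Target volume = 933 mL = 0.933 L.
thiamine hydrochloride: 2.6 mg/L × 0.933 L = 2.426 mg
HEPES: 1.29 g/L × 0.933 L = 1.204 g
casein hydrolysate: 5.79 g/L × 0.933 L = 5.402 g
L-cysteine hydrochloride: 0.952 g/L × 0.933 L = 0.888 g
sodium chloride: 5.34 g/L × 0.933 L = 4.982 g
potassium nitrate: 4.77 g/L × 0.933 L = 4.450 g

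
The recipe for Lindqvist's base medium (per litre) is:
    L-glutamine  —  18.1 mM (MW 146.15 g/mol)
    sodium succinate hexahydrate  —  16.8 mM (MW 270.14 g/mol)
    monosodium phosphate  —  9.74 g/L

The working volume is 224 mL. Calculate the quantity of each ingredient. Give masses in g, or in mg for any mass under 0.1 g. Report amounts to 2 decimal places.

L-glutamine 0.59 g; sodium succinate hexahydrate 1.02 g; monosodium phosphate 2.18 g

Scale factor relative to 1 L: 0.224.
L-glutamine: 18.1 mmol/L × 146.15 g/mol × 0.224 L ÷ 1000 = 0.59 g
sodium succinate hexahydrate: 16.8 mmol/L × 270.14 g/mol × 0.224 L ÷ 1000 = 1.02 g
monosodium phosphate: 9.74 g/L × 0.224 L = 2.18 g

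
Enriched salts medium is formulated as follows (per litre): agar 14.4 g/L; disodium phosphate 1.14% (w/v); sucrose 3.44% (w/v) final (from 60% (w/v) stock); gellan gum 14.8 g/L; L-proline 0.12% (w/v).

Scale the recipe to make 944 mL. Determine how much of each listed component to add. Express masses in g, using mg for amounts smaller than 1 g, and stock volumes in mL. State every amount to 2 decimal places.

Scale factor relative to 1 L: 0.944.
agar: 14.4 g/L × 0.944 L = 13.59 g
disodium phosphate: 1.14% w/v = 11.4 g/L → 11.4 × 0.944 L = 10.76 g
sucrose: V = C2·V2/C1 = 3.44% ÷ 60% × 944 mL = 54.12 mL
gellan gum: 14.8 g/L × 0.944 L = 13.97 g
L-proline: 0.12 g per 100 mL × 944 mL ÷ 100 = 1.13 g

agar 13.59 g; disodium phosphate 10.76 g; sucrose 54.12 mL; gellan gum 13.97 g; L-proline 1.13 g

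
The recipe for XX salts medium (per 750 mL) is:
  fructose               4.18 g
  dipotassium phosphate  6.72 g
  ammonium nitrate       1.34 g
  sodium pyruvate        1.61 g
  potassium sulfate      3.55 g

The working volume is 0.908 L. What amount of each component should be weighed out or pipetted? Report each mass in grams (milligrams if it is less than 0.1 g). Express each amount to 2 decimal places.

Scale factor = 908 mL / 750 mL = 1.21067.
fructose: 4.18 g × (908 mL / 750 mL) = 5.06 g
dipotassium phosphate: 6.72 g × (908 mL / 750 mL) = 8.14 g
ammonium nitrate: 1.34 g × (908 mL / 750 mL) = 1.62 g
sodium pyruvate: 1.61 g × (908 mL / 750 mL) = 1.95 g
potassium sulfate: 3.55 g × (908 mL / 750 mL) = 4.30 g

fructose 5.06 g; dipotassium phosphate 8.14 g; ammonium nitrate 1.62 g; sodium pyruvate 1.95 g; potassium sulfate 4.30 g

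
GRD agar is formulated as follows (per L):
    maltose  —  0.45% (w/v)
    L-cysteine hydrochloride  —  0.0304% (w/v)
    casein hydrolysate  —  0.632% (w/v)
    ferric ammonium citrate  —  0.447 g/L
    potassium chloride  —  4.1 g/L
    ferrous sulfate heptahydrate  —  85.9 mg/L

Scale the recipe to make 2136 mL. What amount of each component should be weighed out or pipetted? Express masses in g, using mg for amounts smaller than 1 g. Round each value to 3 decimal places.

Scale factor relative to 1 L: 2.136.
maltose: 0.45% w/v = 4.5 g/L → 4.5 × 2.136 L = 9.612 g
L-cysteine hydrochloride: 0.0304% w/v = 0.304 g/L → 0.304 × 2.136 L = 0.649344 g = 649.344 mg
casein hydrolysate: 0.632% w/v = 6.32 g/L → 6.32 × 2.136 L = 13.500 g
ferric ammonium citrate: 0.447 g/L × 2.136 L = 0.954792 g = 954.792 mg
potassium chloride: 4.1 g/L × 2.136 L = 8.758 g
ferrous sulfate heptahydrate: 85.9 mg/L × 2.136 L = 183.482 mg

maltose 9.612 g; L-cysteine hydrochloride 649.344 mg; casein hydrolysate 13.500 g; ferric ammonium citrate 954.792 mg; potassium chloride 8.758 g; ferrous sulfate heptahydrate 183.482 mg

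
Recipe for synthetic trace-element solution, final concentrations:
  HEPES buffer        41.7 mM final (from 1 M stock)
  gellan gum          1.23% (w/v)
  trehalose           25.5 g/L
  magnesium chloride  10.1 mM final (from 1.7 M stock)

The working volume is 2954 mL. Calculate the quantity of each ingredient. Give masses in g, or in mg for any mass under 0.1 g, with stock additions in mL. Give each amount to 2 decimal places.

HEPES buffer 123.18 mL; gellan gum 36.33 g; trehalose 75.33 g; magnesium chloride 17.55 mL

Target volume = 2954 mL = 2.954 L.
HEPES buffer: dilute stock: 41.7 mM × 2954 mL ÷ 1000 mM = 123.18 mL
gellan gum: 1.23 g per 100 mL × 2954 mL ÷ 100 = 36.33 g
trehalose: 25.5 g/L × 2.954 L = 75.33 g
magnesium chloride: V = C2·V2/C1 = 10.1 mM × 2954 mL ÷ 1700 mM = 17.55 mL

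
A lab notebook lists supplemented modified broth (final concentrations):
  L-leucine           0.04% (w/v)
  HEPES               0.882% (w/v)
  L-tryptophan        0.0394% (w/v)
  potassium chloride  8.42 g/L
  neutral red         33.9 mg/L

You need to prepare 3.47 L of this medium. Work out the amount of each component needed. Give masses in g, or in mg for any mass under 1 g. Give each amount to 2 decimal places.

Working volume: 3.47 L.
L-leucine: 0.04% w/v = 0.4 g/L → 0.4 × 3.47 L = 1.39 g
HEPES: 0.882 g per 100 mL × 3470 mL ÷ 100 = 30.61 g
L-tryptophan: 0.0394 g per 100 mL × 3470 mL ÷ 100 = 1.37 g
potassium chloride: 8.42 g/L × 3.47 L = 29.22 g
neutral red: 33.9 mg/L × 3.47 L = 117.63 mg

L-leucine 1.39 g; HEPES 30.61 g; L-tryptophan 1.37 g; potassium chloride 29.22 g; neutral red 117.63 mg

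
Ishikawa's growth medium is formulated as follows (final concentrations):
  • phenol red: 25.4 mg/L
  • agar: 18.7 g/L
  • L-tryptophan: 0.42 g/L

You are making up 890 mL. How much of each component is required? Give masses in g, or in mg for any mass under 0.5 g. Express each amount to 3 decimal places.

Working volume: 890 mL = 0.89 L.
phenol red: 25.4 mg/L × 0.89 L = 22.606 mg
agar: 18.7 g/L × 0.89 L = 16.643 g
L-tryptophan: 0.42 g/L × 0.89 L = 0.3738 g = 373.800 mg

phenol red 22.606 mg; agar 16.643 g; L-tryptophan 373.800 mg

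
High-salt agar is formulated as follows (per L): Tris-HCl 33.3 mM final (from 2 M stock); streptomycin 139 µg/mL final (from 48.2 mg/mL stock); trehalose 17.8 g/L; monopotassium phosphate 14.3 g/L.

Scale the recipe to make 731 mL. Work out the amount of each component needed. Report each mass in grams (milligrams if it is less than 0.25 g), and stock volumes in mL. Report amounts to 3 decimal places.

Working volume: 731 mL = 0.731 L.
Tris-HCl: dilute stock: 33.3 mM × 731 mL ÷ 2000 mM = 12.171 mL
streptomycin: dilute stock: 139 µg/mL × 731 mL ÷ 48200 µg/mL = 2.108 mL
trehalose: 17.8 g/L × 0.731 L = 13.012 g
monopotassium phosphate: 14.3 g/L × 0.731 L = 10.453 g

Tris-HCl 12.171 mL; streptomycin 2.108 mL; trehalose 13.012 g; monopotassium phosphate 10.453 g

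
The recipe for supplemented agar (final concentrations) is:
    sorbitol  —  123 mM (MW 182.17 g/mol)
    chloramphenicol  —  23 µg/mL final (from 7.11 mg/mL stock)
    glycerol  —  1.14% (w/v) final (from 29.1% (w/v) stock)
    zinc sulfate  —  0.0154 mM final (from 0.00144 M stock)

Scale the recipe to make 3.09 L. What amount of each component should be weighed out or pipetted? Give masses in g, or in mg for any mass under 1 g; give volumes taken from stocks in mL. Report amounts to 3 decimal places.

Scale factor relative to 1 L: 3.09.
sorbitol: 123 mmol/L × 182.17 g/mol × 3.09 L ÷ 1000 = 69.237 g
chloramphenicol: C1V1 = C2V2 → 23 µg/mL × 3090 mL ÷ 7110 µg/mL = 9.996 mL
glycerol: dilute stock: 1.14% ÷ 29.1% × 3090 mL = 121.052 mL
zinc sulfate: dilute stock: 0.0154 mM × 3090 mL ÷ 1.44 mM = 33.046 mL

sorbitol 69.237 g; chloramphenicol 9.996 mL; glycerol 121.052 mL; zinc sulfate 33.046 mL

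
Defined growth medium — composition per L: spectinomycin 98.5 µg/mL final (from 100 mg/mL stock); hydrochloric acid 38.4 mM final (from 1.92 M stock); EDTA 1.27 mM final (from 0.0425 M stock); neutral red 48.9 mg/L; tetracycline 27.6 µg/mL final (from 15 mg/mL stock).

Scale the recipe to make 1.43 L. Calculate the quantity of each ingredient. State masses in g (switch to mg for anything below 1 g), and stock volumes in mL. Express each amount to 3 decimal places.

Working volume: 1.43 L.
spectinomycin: C1V1 = C2V2 → 98.5 µg/mL × 1430 mL ÷ 100000 µg/mL = 1.409 mL
hydrochloric acid: dilute stock: 38.4 mM × 1430 mL ÷ 1920 mM = 28.600 mL
EDTA: V = C2·V2/C1 = 1.27 mM × 1430 mL ÷ 42.5 mM = 42.732 mL
neutral red: 48.9 mg/L × 1.43 L = 69.927 mg
tetracycline: V = C2·V2/C1 = 27.6 µg/mL × 1430 mL ÷ 15000 µg/mL = 2.631 mL

spectinomycin 1.409 mL; hydrochloric acid 28.600 mL; EDTA 42.732 mL; neutral red 69.927 mg; tetracycline 2.631 mL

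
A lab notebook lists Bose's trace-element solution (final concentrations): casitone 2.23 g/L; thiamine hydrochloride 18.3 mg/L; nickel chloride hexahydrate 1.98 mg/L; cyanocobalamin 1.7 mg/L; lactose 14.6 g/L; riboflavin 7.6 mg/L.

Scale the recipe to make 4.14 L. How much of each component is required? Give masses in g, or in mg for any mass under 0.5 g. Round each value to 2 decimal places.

casitone 9.23 g; thiamine hydrochloride 75.76 mg; nickel chloride hexahydrate 8.20 mg; cyanocobalamin 7.04 mg; lactose 60.44 g; riboflavin 31.46 mg

Scale factor relative to 1 L: 4.14.
casitone: 2.23 g/L × 4.14 L = 9.23 g
thiamine hydrochloride: 18.3 mg/L × 4.14 L = 75.76 mg
nickel chloride hexahydrate: 1.98 mg/L × 4.14 L = 8.20 mg
cyanocobalamin: 1.7 mg/L × 4.14 L = 7.04 mg
lactose: 14.6 g/L × 4.14 L = 60.44 g
riboflavin: 7.6 mg/L × 4.14 L = 31.46 mg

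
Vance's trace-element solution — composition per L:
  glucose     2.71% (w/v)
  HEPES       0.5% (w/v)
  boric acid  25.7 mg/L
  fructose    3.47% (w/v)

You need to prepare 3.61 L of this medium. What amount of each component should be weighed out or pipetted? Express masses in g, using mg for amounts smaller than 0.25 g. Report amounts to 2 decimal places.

glucose 97.83 g; HEPES 18.05 g; boric acid 92.78 mg; fructose 125.27 g

Working volume: 3.61 L.
glucose: 2.71 g per 100 mL × 3610 mL ÷ 100 = 97.83 g
HEPES: 0.5% w/v = 5 g/L → 5 × 3.61 L = 18.05 g
boric acid: 25.7 mg/L × 3.61 L = 92.78 mg
fructose: 3.47 g per 100 mL × 3610 mL ÷ 100 = 125.27 g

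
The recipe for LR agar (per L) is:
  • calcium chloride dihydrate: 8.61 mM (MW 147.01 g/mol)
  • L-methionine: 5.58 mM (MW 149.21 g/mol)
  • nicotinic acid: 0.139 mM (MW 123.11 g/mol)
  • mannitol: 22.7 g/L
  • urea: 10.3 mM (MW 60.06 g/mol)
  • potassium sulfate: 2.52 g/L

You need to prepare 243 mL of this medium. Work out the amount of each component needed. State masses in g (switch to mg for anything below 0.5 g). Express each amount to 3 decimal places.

calcium chloride dihydrate 307.579 mg; L-methionine 202.320 mg; nicotinic acid 4.158 mg; mannitol 5.516 g; urea 150.324 mg; potassium sulfate 0.612 g

Working volume: 243 mL = 0.243 L.
calcium chloride dihydrate: 8.61 mmol/L × 147.01 mg/mmol × 0.243 L = 307.579 mg
L-methionine: 5.58 mmol/L × 149.21 mg/mmol × 0.243 L = 202.320 mg
nicotinic acid: 0.139 mmol/L × 123.11 mg/mmol × 0.243 L = 4.158 mg
mannitol: 22.7 g/L × 0.243 L = 5.516 g
urea: 10.3 mmol/L × 60.06 mg/mmol × 0.243 L = 150.324 mg
potassium sulfate: 2.52 g/L × 0.243 L = 0.612 g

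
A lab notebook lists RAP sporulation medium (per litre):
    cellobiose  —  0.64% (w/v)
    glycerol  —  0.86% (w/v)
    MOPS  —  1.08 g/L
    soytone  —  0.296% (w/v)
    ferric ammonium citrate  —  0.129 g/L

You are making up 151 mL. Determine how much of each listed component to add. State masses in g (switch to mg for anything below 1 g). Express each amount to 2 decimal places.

cellobiose 966.40 mg; glycerol 1.30 g; MOPS 163.08 mg; soytone 446.96 mg; ferric ammonium citrate 19.48 mg

Scale factor relative to 1 L: 0.151.
cellobiose: 0.64% w/v = 6.4 g/L → 6.4 × 0.151 L = 0.9664 g = 966.40 mg
glycerol: 0.86% w/v = 8.6 g/L → 8.6 × 0.151 L = 1.30 g
MOPS: 1.08 g/L × 0.151 L = 0.16308 g = 163.08 mg
soytone: 0.296% w/v = 2.96 g/L → 2.96 × 0.151 L = 0.44696 g = 446.96 mg
ferric ammonium citrate: 0.129 g/L × 0.151 L = 0.019479 g = 19.48 mg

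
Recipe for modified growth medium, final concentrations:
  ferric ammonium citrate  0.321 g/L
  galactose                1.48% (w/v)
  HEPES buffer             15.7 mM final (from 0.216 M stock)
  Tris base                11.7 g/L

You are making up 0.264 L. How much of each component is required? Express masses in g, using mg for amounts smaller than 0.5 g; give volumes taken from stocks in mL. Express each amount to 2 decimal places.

Working volume: 0.264 L.
ferric ammonium citrate: 0.321 g/L × 0.264 L = 0.084744 g = 84.74 mg
galactose: 1.48 g per 100 mL × 264 mL ÷ 100 = 3.91 g
HEPES buffer: C1V1 = C2V2 → 15.7 mM × 264 mL ÷ 216 mM = 19.19 mL
Tris base: 11.7 g/L × 0.264 L = 3.09 g

ferric ammonium citrate 84.74 mg; galactose 3.91 g; HEPES buffer 19.19 mL; Tris base 3.09 g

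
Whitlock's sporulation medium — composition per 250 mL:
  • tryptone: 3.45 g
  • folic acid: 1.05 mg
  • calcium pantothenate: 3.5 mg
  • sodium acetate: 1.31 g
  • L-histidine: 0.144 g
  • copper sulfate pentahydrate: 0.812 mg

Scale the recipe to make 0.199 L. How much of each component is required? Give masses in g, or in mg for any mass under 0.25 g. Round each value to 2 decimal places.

Ratio of target to recipe volume: 199 / 250 = 0.796.
tryptone: 3.45 g × (199 mL / 250 mL) = 2.75 g
folic acid: 1.05 mg × (199 mL / 250 mL) = 0.84 mg
calcium pantothenate: 3.5 mg × (199 mL / 250 mL) = 2.79 mg
sodium acetate: 1.31 g × (199 mL / 250 mL) = 1.04 g
L-histidine: 0.144 g × (199 mL / 250 mL) = 0.114624 g = 114.62 mg
copper sulfate pentahydrate: 0.812 mg × (199 mL / 250 mL) = 0.65 mg

tryptone 2.75 g; folic acid 0.84 mg; calcium pantothenate 2.79 mg; sodium acetate 1.04 g; L-histidine 114.62 mg; copper sulfate pentahydrate 0.65 mg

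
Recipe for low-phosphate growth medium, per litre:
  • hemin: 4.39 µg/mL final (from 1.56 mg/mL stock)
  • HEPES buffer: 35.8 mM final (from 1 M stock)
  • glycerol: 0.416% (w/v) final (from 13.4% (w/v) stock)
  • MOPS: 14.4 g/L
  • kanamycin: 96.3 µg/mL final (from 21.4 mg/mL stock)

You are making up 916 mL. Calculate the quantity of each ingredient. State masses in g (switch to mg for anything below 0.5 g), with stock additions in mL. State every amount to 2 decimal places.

Working volume: 916 mL = 0.916 L.
hemin: V = C2·V2/C1 = 4.39 µg/mL × 916 mL ÷ 1560 µg/mL = 2.58 mL
HEPES buffer: C1V1 = C2V2 → 35.8 mM × 916 mL ÷ 1000 mM = 32.79 mL
glycerol: dilute stock: 0.416% ÷ 13.4% × 916 mL = 28.44 mL
MOPS: 14.4 g/L × 0.916 L = 13.19 g
kanamycin: dilute stock: 96.3 µg/mL × 916 mL ÷ 21400 µg/mL = 4.12 mL

hemin 2.58 mL; HEPES buffer 32.79 mL; glycerol 28.44 mL; MOPS 13.19 g; kanamycin 4.12 mL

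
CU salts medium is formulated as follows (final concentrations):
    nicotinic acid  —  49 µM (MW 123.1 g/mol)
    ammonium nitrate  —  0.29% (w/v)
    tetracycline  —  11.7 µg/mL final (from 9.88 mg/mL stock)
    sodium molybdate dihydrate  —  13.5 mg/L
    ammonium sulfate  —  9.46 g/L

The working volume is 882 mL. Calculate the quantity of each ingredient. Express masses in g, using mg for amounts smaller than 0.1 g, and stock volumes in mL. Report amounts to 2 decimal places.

Working volume: 882 mL = 0.882 L.
nicotinic acid: 49 µmol/L × 123.1 g/mol × 0.882 L ÷ 1000 = 5.32 mg
ammonium nitrate: 0.29 g per 100 mL × 882 mL ÷ 100 = 2.56 g
tetracycline: C1V1 = C2V2 → 11.7 µg/mL × 882 mL ÷ 9880 µg/mL = 1.04 mL
sodium molybdate dihydrate: 13.5 mg/L × 0.882 L = 11.91 mg
ammonium sulfate: 9.46 g/L × 0.882 L = 8.34 g

nicotinic acid 5.32 mg; ammonium nitrate 2.56 g; tetracycline 1.04 mL; sodium molybdate dihydrate 11.91 mg; ammonium sulfate 8.34 g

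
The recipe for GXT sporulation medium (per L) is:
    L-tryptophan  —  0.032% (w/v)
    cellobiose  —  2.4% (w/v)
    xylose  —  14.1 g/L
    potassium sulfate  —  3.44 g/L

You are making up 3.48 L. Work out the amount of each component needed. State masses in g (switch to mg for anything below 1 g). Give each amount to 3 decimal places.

Working volume: 3.48 L.
L-tryptophan: 0.032% w/v = 0.32 g/L → 0.32 × 3.48 L = 1.114 g
cellobiose: 2.4 g per 100 mL × 3480 mL ÷ 100 = 83.520 g
xylose: 14.1 g/L × 3.48 L = 49.068 g
potassium sulfate: 3.44 g/L × 3.48 L = 11.971 g

L-tryptophan 1.114 g; cellobiose 83.520 g; xylose 49.068 g; potassium sulfate 11.971 g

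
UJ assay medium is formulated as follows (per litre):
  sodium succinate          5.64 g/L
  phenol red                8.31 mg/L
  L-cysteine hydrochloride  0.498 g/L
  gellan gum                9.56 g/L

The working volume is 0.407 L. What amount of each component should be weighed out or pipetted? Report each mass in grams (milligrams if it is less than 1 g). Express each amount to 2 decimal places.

Working volume: 0.407 L.
sodium succinate: 5.64 g/L × 0.407 L = 2.30 g
phenol red: 8.31 mg/L × 0.407 L = 3.38 mg
L-cysteine hydrochloride: 0.498 g/L × 0.407 L = 0.202686 g = 202.69 mg
gellan gum: 9.56 g/L × 0.407 L = 3.89 g

sodium succinate 2.30 g; phenol red 3.38 mg; L-cysteine hydrochloride 202.69 mg; gellan gum 3.89 g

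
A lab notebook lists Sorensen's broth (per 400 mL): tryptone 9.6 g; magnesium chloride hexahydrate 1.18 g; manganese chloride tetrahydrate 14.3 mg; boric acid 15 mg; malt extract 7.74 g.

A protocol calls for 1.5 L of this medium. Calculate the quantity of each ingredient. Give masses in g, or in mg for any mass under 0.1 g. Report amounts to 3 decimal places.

Scale factor = 1500 mL / 400 mL = 3.75.
tryptone: 9.6 g × (1500 mL / 400 mL) = 36.000 g
magnesium chloride hexahydrate: 1.18 g × (1500 mL / 400 mL) = 4.425 g
manganese chloride tetrahydrate: 14.3 mg × (1500 mL / 400 mL) = 53.625 mg
boric acid: 15 mg × (1500 mL / 400 mL) = 56.250 mg
malt extract: 7.74 g × (1500 mL / 400 mL) = 29.025 g

tryptone 36.000 g; magnesium chloride hexahydrate 4.425 g; manganese chloride tetrahydrate 53.625 mg; boric acid 56.250 mg; malt extract 29.025 g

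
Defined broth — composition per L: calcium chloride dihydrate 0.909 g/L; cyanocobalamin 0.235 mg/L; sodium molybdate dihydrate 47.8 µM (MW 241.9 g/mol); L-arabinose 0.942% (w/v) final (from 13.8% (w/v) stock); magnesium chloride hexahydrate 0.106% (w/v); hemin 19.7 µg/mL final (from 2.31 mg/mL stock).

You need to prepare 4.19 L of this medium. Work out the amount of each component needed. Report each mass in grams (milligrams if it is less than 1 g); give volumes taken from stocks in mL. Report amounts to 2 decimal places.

calcium chloride dihydrate 3.81 g; cyanocobalamin 0.98 mg; sodium molybdate dihydrate 48.45 mg; L-arabinose 286.01 mL; magnesium chloride hexahydrate 4.44 g; hemin 35.73 mL

Scale factor relative to 1 L: 4.19.
calcium chloride dihydrate: 0.909 g/L × 4.19 L = 3.81 g
cyanocobalamin: 0.235 mg/L × 4.19 L = 0.98 mg
sodium molybdate dihydrate: 47.8 µmol/L × 241.9 g/mol × 4.19 L ÷ 1000 = 48.45 mg
L-arabinose: V = C2·V2/C1 = 0.942% ÷ 13.8% × 4190 mL = 286.01 mL
magnesium chloride hexahydrate: 0.106 g per 100 mL × 4190 mL ÷ 100 = 4.44 g
hemin: dilute stock: 19.7 µg/mL × 4190 mL ÷ 2310 µg/mL = 35.73 mL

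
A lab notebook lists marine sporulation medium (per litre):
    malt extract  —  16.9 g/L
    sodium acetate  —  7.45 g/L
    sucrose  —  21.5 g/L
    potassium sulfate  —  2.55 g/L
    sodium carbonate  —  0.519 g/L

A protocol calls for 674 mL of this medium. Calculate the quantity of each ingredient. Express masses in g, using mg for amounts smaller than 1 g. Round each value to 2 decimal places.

Target volume = 674 mL = 0.674 L.
malt extract: 16.9 g/L × 0.674 L = 11.39 g
sodium acetate: 7.45 g/L × 0.674 L = 5.02 g
sucrose: 21.5 g/L × 0.674 L = 14.49 g
potassium sulfate: 2.55 g/L × 0.674 L = 1.72 g
sodium carbonate: 0.519 g/L × 0.674 L = 0.349806 g = 349.81 mg

malt extract 11.39 g; sodium acetate 5.02 g; sucrose 14.49 g; potassium sulfate 1.72 g; sodium carbonate 349.81 mg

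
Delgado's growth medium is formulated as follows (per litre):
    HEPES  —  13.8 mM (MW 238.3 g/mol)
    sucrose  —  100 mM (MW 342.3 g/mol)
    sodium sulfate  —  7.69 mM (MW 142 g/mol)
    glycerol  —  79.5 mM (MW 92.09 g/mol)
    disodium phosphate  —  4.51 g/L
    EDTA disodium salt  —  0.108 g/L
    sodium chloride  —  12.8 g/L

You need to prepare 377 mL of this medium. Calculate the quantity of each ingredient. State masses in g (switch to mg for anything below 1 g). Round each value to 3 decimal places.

Target volume = 377 mL = 0.377 L.
HEPES: 13.8 mmol/L × 238.3 g/mol × 0.377 L ÷ 1000 = 1.240 g
sucrose: 100 mmol/L × 342.3 g/mol × 0.377 L ÷ 1000 = 12.905 g
sodium sulfate: 7.69 mmol/L × 142 mg/mmol × 0.377 L = 411.676 mg
glycerol: 79.5 mmol/L × 92.09 g/mol × 0.377 L ÷ 1000 = 2.760 g
disodium phosphate: 4.51 g/L × 0.377 L = 1.700 g
EDTA disodium salt: 0.108 g/L × 0.377 L = 0.040716 g = 40.716 mg
sodium chloride: 12.8 g/L × 0.377 L = 4.826 g

HEPES 1.240 g; sucrose 12.905 g; sodium sulfate 411.676 mg; glycerol 2.760 g; disodium phosphate 1.700 g; EDTA disodium salt 40.716 mg; sodium chloride 4.826 g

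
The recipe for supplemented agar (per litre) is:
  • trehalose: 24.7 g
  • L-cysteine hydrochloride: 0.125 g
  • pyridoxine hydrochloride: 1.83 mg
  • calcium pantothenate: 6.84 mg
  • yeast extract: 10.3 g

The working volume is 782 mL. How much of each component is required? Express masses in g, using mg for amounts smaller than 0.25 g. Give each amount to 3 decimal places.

trehalose 19.315 g; L-cysteine hydrochloride 97.750 mg; pyridoxine hydrochloride 1.431 mg; calcium pantothenate 5.349 mg; yeast extract 8.055 g

Scale factor = 782 mL / 1000 mL = 0.782.
trehalose: 24.7 g × (782 mL / 1000 mL) = 19.315 g
L-cysteine hydrochloride: 0.125 g × (782 mL / 1000 mL) = 0.09775 g = 97.750 mg
pyridoxine hydrochloride: 1.83 mg × (782 mL / 1000 mL) = 1.431 mg
calcium pantothenate: 6.84 mg × (782 mL / 1000 mL) = 5.349 mg
yeast extract: 10.3 g × (782 mL / 1000 mL) = 8.055 g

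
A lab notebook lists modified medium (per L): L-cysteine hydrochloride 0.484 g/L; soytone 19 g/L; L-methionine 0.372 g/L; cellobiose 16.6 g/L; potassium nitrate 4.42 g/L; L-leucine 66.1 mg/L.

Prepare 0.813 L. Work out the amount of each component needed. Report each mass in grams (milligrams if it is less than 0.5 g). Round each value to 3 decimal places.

Working volume: 0.813 L.
L-cysteine hydrochloride: 0.484 g/L × 0.813 L = 0.393492 g = 393.492 mg
soytone: 19 g/L × 0.813 L = 15.447 g
L-methionine: 0.372 g/L × 0.813 L = 0.302436 g = 302.436 mg
cellobiose: 16.6 g/L × 0.813 L = 13.496 g
potassium nitrate: 4.42 g/L × 0.813 L = 3.593 g
L-leucine: 66.1 mg/L × 0.813 L = 53.739 mg

L-cysteine hydrochloride 393.492 mg; soytone 15.447 g; L-methionine 302.436 mg; cellobiose 13.496 g; potassium nitrate 3.593 g; L-leucine 53.739 mg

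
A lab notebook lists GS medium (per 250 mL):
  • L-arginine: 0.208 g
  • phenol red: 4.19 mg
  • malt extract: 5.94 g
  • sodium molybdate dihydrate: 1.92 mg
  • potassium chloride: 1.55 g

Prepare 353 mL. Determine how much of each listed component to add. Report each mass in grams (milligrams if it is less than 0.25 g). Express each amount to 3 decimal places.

Ratio of target to recipe volume: 353 / 250 = 1.412.
L-arginine: 0.208 g × (353 mL / 250 mL) = 0.294 g
phenol red: 4.19 mg × (353 mL / 250 mL) = 5.916 mg
malt extract: 5.94 g × (353 mL / 250 mL) = 8.387 g
sodium molybdate dihydrate: 1.92 mg × (353 mL / 250 mL) = 2.711 mg
potassium chloride: 1.55 g × (353 mL / 250 mL) = 2.189 g

L-arginine 0.294 g; phenol red 5.916 mg; malt extract 8.387 g; sodium molybdate dihydrate 2.711 mg; potassium chloride 2.189 g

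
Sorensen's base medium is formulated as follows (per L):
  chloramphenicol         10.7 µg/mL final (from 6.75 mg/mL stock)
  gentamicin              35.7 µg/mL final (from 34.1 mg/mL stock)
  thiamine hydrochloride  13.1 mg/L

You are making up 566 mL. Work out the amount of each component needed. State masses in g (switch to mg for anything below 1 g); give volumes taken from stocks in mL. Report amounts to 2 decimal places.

Target volume = 566 mL = 0.566 L.
chloramphenicol: C1V1 = C2V2 → 10.7 µg/mL × 566 mL ÷ 6750 µg/mL = 0.90 mL
gentamicin: dilute stock: 35.7 µg/mL × 566 mL ÷ 34100 µg/mL = 0.59 mL
thiamine hydrochloride: 13.1 mg/L × 0.566 L = 7.41 mg

chloramphenicol 0.90 mL; gentamicin 0.59 mL; thiamine hydrochloride 7.41 mg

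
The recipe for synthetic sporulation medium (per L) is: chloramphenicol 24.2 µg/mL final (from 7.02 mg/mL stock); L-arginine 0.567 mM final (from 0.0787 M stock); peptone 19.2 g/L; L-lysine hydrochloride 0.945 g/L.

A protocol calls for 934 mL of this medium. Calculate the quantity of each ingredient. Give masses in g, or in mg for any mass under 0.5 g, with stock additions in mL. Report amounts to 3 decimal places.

Working volume: 934 mL = 0.934 L.
chloramphenicol: C1V1 = C2V2 → 24.2 µg/mL × 934 mL ÷ 7020 µg/mL = 3.220 mL
L-arginine: C1V1 = C2V2 → 0.567 mM × 934 mL ÷ 78.7 mM = 6.729 mL
peptone: 19.2 g/L × 0.934 L = 17.933 g
L-lysine hydrochloride: 0.945 g/L × 0.934 L = 0.883 g

chloramphenicol 3.220 mL; L-arginine 6.729 mL; peptone 17.933 g; L-lysine hydrochloride 0.883 g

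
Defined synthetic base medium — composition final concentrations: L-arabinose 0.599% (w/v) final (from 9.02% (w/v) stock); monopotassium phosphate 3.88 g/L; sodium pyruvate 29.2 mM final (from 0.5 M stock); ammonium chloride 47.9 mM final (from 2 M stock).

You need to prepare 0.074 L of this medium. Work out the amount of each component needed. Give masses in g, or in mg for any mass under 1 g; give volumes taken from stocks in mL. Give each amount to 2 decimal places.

Scale factor relative to 1 L: 0.074.
L-arabinose: dilute stock: 0.599% ÷ 9.02% × 74 mL = 4.91 mL
monopotassium phosphate: 3.88 g/L × 0.074 L = 0.28712 g = 287.12 mg
sodium pyruvate: V = C2·V2/C1 = 29.2 mM × 74 mL ÷ 500 mM = 4.32 mL
ammonium chloride: dilute stock: 47.9 mM × 74 mL ÷ 2000 mM = 1.77 mL

L-arabinose 4.91 mL; monopotassium phosphate 287.12 mg; sodium pyruvate 4.32 mL; ammonium chloride 1.77 mL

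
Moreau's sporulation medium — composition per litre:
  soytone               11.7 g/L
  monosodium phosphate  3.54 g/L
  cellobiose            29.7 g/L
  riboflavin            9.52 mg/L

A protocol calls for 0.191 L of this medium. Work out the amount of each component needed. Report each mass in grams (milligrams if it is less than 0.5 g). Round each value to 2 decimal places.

soytone 2.23 g; monosodium phosphate 0.68 g; cellobiose 5.67 g; riboflavin 1.82 mg

Working volume: 0.191 L.
soytone: 11.7 g/L × 0.191 L = 2.23 g
monosodium phosphate: 3.54 g/L × 0.191 L = 0.68 g
cellobiose: 29.7 g/L × 0.191 L = 5.67 g
riboflavin: 9.52 mg/L × 0.191 L = 1.82 mg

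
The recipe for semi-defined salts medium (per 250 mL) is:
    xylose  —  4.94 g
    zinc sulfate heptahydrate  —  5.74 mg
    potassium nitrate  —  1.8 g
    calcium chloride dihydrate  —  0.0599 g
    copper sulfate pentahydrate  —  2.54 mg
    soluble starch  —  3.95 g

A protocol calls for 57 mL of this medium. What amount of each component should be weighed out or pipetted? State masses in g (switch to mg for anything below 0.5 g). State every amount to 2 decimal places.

Ratio of target to recipe volume: 57 / 250 = 0.228.
xylose: 4.94 g × (57 mL / 250 mL) = 1.13 g
zinc sulfate heptahydrate: 5.74 mg × (57 mL / 250 mL) = 1.31 mg
potassium nitrate: 1.8 g × (57 mL / 250 mL) = 0.4104 g = 410.40 mg
calcium chloride dihydrate: 0.0599 g × (57 mL / 250 mL) = 0.0136572 g = 13.66 mg
copper sulfate pentahydrate: 2.54 mg × (57 mL / 250 mL) = 0.58 mg
soluble starch: 3.95 g × (57 mL / 250 mL) = 0.90 g

xylose 1.13 g; zinc sulfate heptahydrate 1.31 mg; potassium nitrate 410.40 mg; calcium chloride dihydrate 13.66 mg; copper sulfate pentahydrate 0.58 mg; soluble starch 0.90 g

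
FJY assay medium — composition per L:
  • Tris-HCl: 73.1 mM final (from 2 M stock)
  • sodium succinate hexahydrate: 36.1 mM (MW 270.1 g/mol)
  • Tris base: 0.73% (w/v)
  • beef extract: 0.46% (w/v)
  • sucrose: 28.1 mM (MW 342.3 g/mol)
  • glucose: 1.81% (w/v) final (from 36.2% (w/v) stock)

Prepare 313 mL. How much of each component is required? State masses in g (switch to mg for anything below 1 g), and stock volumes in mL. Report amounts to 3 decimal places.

Working volume: 313 mL = 0.313 L.
Tris-HCl: dilute stock: 73.1 mM × 313 mL ÷ 2000 mM = 11.440 mL
sodium succinate hexahydrate: 36.1 mmol/L × 270.1 g/mol × 0.313 L ÷ 1000 = 3.052 g
Tris base: 0.73% w/v = 7.3 g/L → 7.3 × 0.313 L = 2.285 g
beef extract: 0.46% w/v = 4.6 g/L → 4.6 × 0.313 L = 1.440 g
sucrose: 28.1 mmol/L × 342.3 g/mol × 0.313 L ÷ 1000 = 3.011 g
glucose: C1V1 = C2V2 → 1.81% ÷ 36.2% × 313 mL = 15.650 mL

Tris-HCl 11.440 mL; sodium succinate hexahydrate 3.052 g; Tris base 2.285 g; beef extract 1.440 g; sucrose 3.011 g; glucose 15.650 mL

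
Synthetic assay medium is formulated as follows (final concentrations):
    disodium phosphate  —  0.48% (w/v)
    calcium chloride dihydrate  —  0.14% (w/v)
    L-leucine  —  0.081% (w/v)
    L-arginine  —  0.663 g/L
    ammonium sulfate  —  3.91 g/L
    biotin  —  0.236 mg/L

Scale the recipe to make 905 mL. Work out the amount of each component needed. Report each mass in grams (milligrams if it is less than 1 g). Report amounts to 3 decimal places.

disodium phosphate 4.344 g; calcium chloride dihydrate 1.267 g; L-leucine 733.050 mg; L-arginine 600.015 mg; ammonium sulfate 3.539 g; biotin 0.214 mg

Target volume = 905 mL = 0.905 L.
disodium phosphate: 0.48% w/v = 4.8 g/L → 4.8 × 0.905 L = 4.344 g
calcium chloride dihydrate: 0.14% w/v = 1.4 g/L → 1.4 × 0.905 L = 1.267 g
L-leucine: 0.081% w/v = 0.81 g/L → 0.81 × 0.905 L = 0.73305 g = 733.050 mg
L-arginine: 0.663 g/L × 0.905 L = 0.600015 g = 600.015 mg
ammonium sulfate: 3.91 g/L × 0.905 L = 3.539 g
biotin: 0.236 mg/L × 0.905 L = 0.214 mg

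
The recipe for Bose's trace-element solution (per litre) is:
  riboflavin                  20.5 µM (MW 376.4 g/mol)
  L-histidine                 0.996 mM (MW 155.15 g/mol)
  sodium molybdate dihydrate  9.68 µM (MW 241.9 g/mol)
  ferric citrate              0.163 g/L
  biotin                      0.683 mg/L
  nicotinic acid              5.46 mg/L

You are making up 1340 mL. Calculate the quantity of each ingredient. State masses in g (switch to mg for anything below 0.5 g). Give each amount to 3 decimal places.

Working volume: 1340 mL = 1.34 L.
riboflavin: 20.5 µmol/L × 376.4 g/mol × 1.34 L ÷ 1000 = 10.340 mg
L-histidine: 0.996 mmol/L × 155.15 mg/mmol × 1.34 L = 207.069 mg
sodium molybdate dihydrate: 9.68 µmol/L × 241.9 g/mol × 1.34 L ÷ 1000 = 3.138 mg
ferric citrate: 0.163 g/L × 1.34 L = 0.21842 g = 218.420 mg
biotin: 0.683 mg/L × 1.34 L = 0.915 mg
nicotinic acid: 5.46 mg/L × 1.34 L = 7.316 mg

riboflavin 10.340 mg; L-histidine 207.069 mg; sodium molybdate dihydrate 3.138 mg; ferric citrate 218.420 mg; biotin 0.915 mg; nicotinic acid 7.316 mg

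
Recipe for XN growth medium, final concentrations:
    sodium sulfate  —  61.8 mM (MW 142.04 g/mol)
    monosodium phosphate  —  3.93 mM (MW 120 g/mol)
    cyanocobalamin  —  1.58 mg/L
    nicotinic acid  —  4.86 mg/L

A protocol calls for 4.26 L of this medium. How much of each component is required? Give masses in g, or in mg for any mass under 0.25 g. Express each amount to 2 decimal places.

sodium sulfate 37.39 g; monosodium phosphate 2.01 g; cyanocobalamin 6.73 mg; nicotinic acid 20.70 mg

Scale factor relative to 1 L: 4.26.
sodium sulfate: 61.8 mmol/L × 142.04 g/mol × 4.26 L ÷ 1000 = 37.39 g
monosodium phosphate: 3.93 mmol/L × 120 g/mol × 4.26 L ÷ 1000 = 2.01 g
cyanocobalamin: 1.58 mg/L × 4.26 L = 6.73 mg
nicotinic acid: 4.86 mg/L × 4.26 L = 20.70 mg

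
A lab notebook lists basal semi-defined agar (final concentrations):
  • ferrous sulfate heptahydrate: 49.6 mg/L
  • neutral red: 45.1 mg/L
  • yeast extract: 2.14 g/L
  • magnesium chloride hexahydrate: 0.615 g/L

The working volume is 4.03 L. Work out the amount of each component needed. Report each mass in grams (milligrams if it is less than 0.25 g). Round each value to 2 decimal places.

Scale factor relative to 1 L: 4.03.
ferrous sulfate heptahydrate: 49.6 mg/L × 4.03 L = 199.89 mg
neutral red: 45.1 mg/L × 4.03 L = 181.75 mg
yeast extract: 2.14 g/L × 4.03 L = 8.62 g
magnesium chloride hexahydrate: 0.615 g/L × 4.03 L = 2.48 g

ferrous sulfate heptahydrate 199.89 mg; neutral red 181.75 mg; yeast extract 8.62 g; magnesium chloride hexahydrate 2.48 g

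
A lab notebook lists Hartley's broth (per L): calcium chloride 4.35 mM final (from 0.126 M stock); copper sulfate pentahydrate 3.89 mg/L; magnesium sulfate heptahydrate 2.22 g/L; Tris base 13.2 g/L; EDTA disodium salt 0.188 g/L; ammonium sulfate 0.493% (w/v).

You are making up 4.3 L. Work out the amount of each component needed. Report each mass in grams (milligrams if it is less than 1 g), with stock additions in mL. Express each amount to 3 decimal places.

calcium chloride 148.452 mL; copper sulfate pentahydrate 16.727 mg; magnesium sulfate heptahydrate 9.546 g; Tris base 56.760 g; EDTA disodium salt 808.400 mg; ammonium sulfate 21.199 g

Working volume: 4.3 L.
calcium chloride: V = C2·V2/C1 = 4.35 mM × 4300 mL ÷ 126 mM = 148.452 mL
copper sulfate pentahydrate: 3.89 mg/L × 4.3 L = 16.727 mg
magnesium sulfate heptahydrate: 2.22 g/L × 4.3 L = 9.546 g
Tris base: 13.2 g/L × 4.3 L = 56.760 g
EDTA disodium salt: 0.188 g/L × 4.3 L = 0.8084 g = 808.400 mg
ammonium sulfate: 0.493% w/v = 4.93 g/L → 4.93 × 4.3 L = 21.199 g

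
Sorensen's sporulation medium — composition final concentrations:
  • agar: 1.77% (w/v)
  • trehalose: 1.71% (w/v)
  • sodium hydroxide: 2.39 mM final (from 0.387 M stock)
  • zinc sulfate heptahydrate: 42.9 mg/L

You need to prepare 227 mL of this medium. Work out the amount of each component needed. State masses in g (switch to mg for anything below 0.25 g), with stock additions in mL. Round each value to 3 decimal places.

agar 4.018 g; trehalose 3.882 g; sodium hydroxide 1.402 mL; zinc sulfate heptahydrate 9.738 mg

Target volume = 227 mL = 0.227 L.
agar: 1.77% w/v = 17.7 g/L → 17.7 × 0.227 L = 4.018 g
trehalose: 1.71 g per 100 mL × 227 mL ÷ 100 = 3.882 g
sodium hydroxide: dilute stock: 2.39 mM × 227 mL ÷ 387 mM = 1.402 mL
zinc sulfate heptahydrate: 42.9 mg/L × 0.227 L = 9.738 mg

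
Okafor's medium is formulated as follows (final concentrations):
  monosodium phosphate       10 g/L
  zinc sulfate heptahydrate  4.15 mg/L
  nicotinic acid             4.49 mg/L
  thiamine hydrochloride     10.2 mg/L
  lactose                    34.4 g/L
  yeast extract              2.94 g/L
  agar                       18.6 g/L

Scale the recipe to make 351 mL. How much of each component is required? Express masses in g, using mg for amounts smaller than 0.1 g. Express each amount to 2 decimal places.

monosodium phosphate 3.51 g; zinc sulfate heptahydrate 1.46 mg; nicotinic acid 1.58 mg; thiamine hydrochloride 3.58 mg; lactose 12.07 g; yeast extract 1.03 g; agar 6.53 g

Working volume: 351 mL = 0.351 L.
monosodium phosphate: 10 g/L × 0.351 L = 3.51 g
zinc sulfate heptahydrate: 4.15 mg/L × 0.351 L = 1.46 mg
nicotinic acid: 4.49 mg/L × 0.351 L = 1.58 mg
thiamine hydrochloride: 10.2 mg/L × 0.351 L = 3.58 mg
lactose: 34.4 g/L × 0.351 L = 12.07 g
yeast extract: 2.94 g/L × 0.351 L = 1.03 g
agar: 18.6 g/L × 0.351 L = 6.53 g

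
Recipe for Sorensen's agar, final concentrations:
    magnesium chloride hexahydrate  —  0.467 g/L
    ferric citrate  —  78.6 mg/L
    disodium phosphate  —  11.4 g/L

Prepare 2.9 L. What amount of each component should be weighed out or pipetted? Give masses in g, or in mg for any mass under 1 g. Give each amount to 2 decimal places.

Scale factor relative to 1 L: 2.9.
magnesium chloride hexahydrate: 0.467 g/L × 2.9 L = 1.35 g
ferric citrate: 78.6 mg/L × 2.9 L = 227.94 mg
disodium phosphate: 11.4 g/L × 2.9 L = 33.06 g

magnesium chloride hexahydrate 1.35 g; ferric citrate 227.94 mg; disodium phosphate 33.06 g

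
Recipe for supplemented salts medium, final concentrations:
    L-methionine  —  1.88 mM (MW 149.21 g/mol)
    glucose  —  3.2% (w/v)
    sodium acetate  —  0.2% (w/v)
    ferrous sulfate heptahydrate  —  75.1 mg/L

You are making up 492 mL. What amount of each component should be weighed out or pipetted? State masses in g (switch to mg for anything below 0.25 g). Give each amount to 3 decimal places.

Target volume = 492 mL = 0.492 L.
L-methionine: 1.88 mmol/L × 149.21 mg/mmol × 0.492 L = 138.013 mg
glucose: 3.2 g per 100 mL × 492 mL ÷ 100 = 15.744 g
sodium acetate: 0.2% w/v = 2 g/L → 2 × 0.492 L = 0.984 g
ferrous sulfate heptahydrate: 75.1 mg/L × 0.492 L = 36.949 mg

L-methionine 138.013 mg; glucose 15.744 g; sodium acetate 0.984 g; ferrous sulfate heptahydrate 36.949 mg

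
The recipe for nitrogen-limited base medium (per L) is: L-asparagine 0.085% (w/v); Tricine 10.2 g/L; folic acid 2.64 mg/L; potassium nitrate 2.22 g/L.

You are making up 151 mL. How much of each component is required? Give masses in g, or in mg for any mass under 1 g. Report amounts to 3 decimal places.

Scale factor relative to 1 L: 0.151.
L-asparagine: 0.085% w/v = 0.85 g/L → 0.85 × 0.151 L = 0.12835 g = 128.350 mg
Tricine: 10.2 g/L × 0.151 L = 1.540 g
folic acid: 2.64 mg/L × 0.151 L = 0.399 mg
potassium nitrate: 2.22 g/L × 0.151 L = 0.33522 g = 335.220 mg

L-asparagine 128.350 mg; Tricine 1.540 g; folic acid 0.399 mg; potassium nitrate 335.220 mg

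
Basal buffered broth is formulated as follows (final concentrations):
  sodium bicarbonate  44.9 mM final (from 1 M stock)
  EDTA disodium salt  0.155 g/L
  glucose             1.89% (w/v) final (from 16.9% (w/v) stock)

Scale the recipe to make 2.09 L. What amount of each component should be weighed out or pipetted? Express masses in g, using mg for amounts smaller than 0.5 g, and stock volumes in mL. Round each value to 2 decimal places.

Scale factor relative to 1 L: 2.09.
sodium bicarbonate: C1V1 = C2V2 → 44.9 mM × 2090 mL ÷ 1000 mM = 93.84 mL
EDTA disodium salt: 0.155 g/L × 2.09 L = 0.32395 g = 323.95 mg
glucose: V = C2·V2/C1 = 1.89% ÷ 16.9% × 2090 mL = 233.73 mL

sodium bicarbonate 93.84 mL; EDTA disodium salt 323.95 mg; glucose 233.73 mL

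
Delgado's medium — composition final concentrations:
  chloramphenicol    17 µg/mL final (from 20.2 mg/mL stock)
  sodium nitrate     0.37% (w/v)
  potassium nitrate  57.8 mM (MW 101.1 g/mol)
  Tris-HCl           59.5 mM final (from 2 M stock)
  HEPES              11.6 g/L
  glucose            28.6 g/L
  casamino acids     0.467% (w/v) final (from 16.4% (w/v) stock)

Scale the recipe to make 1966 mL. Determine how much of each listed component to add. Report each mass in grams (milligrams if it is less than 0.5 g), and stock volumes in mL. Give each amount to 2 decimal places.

chloramphenicol 1.65 mL; sodium nitrate 7.27 g; potassium nitrate 11.49 g; Tris-HCl 58.49 mL; HEPES 22.81 g; glucose 56.23 g; casamino acids 55.98 mL

Working volume: 1966 mL = 1.966 L.
chloramphenicol: C1V1 = C2V2 → 17 µg/mL × 1966 mL ÷ 20200 µg/mL = 1.65 mL
sodium nitrate: 0.37 g per 100 mL × 1966 mL ÷ 100 = 7.27 g
potassium nitrate: 57.8 mmol/L × 101.1 g/mol × 1.966 L ÷ 1000 = 11.49 g
Tris-HCl: dilute stock: 59.5 mM × 1966 mL ÷ 2000 mM = 58.49 mL
HEPES: 11.6 g/L × 1.966 L = 22.81 g
glucose: 28.6 g/L × 1.966 L = 56.23 g
casamino acids: dilute stock: 0.467% ÷ 16.4% × 1966 mL = 55.98 mL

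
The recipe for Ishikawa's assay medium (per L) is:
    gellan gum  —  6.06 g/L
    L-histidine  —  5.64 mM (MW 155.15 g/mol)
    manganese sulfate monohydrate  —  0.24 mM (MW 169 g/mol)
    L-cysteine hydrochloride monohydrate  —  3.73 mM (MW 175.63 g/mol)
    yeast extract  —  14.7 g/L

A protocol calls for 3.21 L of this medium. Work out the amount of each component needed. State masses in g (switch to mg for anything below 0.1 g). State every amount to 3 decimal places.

Scale factor relative to 1 L: 3.21.
gellan gum: 6.06 g/L × 3.21 L = 19.453 g
L-histidine: 5.64 mmol/L × 155.15 g/mol × 3.21 L ÷ 1000 = 2.809 g
manganese sulfate monohydrate: 0.24 mmol/L × 169 g/mol × 3.21 L ÷ 1000 = 0.130 g
L-cysteine hydrochloride monohydrate: 3.73 mmol/L × 175.63 g/mol × 3.21 L ÷ 1000 = 2.103 g
yeast extract: 14.7 g/L × 3.21 L = 47.187 g

gellan gum 19.453 g; L-histidine 2.809 g; manganese sulfate monohydrate 0.130 g; L-cysteine hydrochloride monohydrate 2.103 g; yeast extract 47.187 g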